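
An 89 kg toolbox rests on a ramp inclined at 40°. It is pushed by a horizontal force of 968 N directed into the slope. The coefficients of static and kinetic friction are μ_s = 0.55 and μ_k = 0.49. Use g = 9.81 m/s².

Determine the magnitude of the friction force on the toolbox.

f ≈ 180 N (down the incline)

Resolve perpendicular to the incline: N = m g cos θ + P sin θ = 89×9.81×cos 40° + 968×sin 40° = 1291 N.
Parallel to the incline: P cos θ − m g sin θ = 741.5 − 561.2 = 180.3 N; the friction needed to balance this is 180.3 N acting down the slope.
The limit of static friction is μ_s N = 710.1 N.
Since 180.3 N is within the 710.1 N limit, the toolbox stays put and friction is exactly 180 N.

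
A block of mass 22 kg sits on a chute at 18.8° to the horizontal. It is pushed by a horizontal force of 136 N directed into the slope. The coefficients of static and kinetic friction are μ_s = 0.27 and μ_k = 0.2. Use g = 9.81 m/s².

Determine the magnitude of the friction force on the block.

Normal direction: N = m g cos θ + P sin θ = 248.1 N.
Parallel to the incline: P cos θ − m g sin θ = 128.7 − 69.55 = 59.19 N; the friction needed to balance this is 59.19 N acting down the slope.
Maximum static friction: μ_s N = 0.27 × 248.1 = 67 N.
|f_req| = 59.19 ≤ 67 N → the block is in equilibrium; friction equals the required value.

f ≈ 59.2 N (down the incline)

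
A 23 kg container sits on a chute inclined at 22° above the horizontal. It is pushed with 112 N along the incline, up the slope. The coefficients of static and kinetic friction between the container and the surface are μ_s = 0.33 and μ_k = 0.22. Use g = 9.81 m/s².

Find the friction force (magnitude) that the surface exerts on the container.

f ≈ 27.5 N (down the incline)

The normal reaction is N = m g cos θ = 209.2 N.
The friction needed for equilibrium is m g sin θ − P = 84.52 − 112 = -27.48 N, measured positive up-slope.
Maximum static friction available: μ_s N = 0.33 × 209.2 = 69.04 N.
Since |-27.48| ≤ 69.04 N, the container remains in static equilibrium and friction takes exactly the required value.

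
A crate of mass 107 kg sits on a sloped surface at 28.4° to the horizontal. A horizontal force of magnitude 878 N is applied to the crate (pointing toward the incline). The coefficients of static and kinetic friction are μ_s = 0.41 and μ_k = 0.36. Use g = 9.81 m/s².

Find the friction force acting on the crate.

f ≈ 273 N (down the incline)

Resolve perpendicular to the incline: N = m g cos θ + P sin θ = 107×9.81×cos 28.4° + 878×sin 28.4° = 1341 N.
Along the incline, the net driving force (taking up-slope positive) is P cos θ − m g sin θ = 772.3 − 499.2 = 273.1 N, so equilibrium requires friction f = -273.1 N (down-slope).
Maximum static friction: μ_s N = 0.41 × 1341 = 549.8 N.
|f_req| = 273.1 ≤ 549.8 N → the crate is in equilibrium; friction equals the required value.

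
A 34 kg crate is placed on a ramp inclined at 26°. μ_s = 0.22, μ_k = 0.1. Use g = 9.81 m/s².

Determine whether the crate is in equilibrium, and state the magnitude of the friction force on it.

N = m g cos θ = 300 N.
Down-slope weight component: m g sin θ = 146 N.
μ_s N = 66 N.
146 > 66 N, so it slides; kinetic friction f = μ_k N = 0.1×300 = 30 N.

f ≈ 30 N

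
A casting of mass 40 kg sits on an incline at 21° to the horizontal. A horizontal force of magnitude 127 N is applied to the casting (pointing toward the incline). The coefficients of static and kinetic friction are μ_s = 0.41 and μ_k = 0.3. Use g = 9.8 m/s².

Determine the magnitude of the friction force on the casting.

Resolve perpendicular to the incline: N = m g cos θ + P sin θ = 40×9.8×cos 21° + 127×sin 21° = 411.5 N.
Along the incline, the net driving force (taking up-slope positive) is P cos θ − m g sin θ = 118.6 − 140.5 = -21.92 N, so equilibrium requires friction f = 21.92 N (up-slope).
The limit of static friction is μ_s N = 168.7 N.
Since 21.92 N is within the 168.7 N limit, the casting stays put and friction is exactly 21.9 N.

f ≈ 21.9 N (up the incline)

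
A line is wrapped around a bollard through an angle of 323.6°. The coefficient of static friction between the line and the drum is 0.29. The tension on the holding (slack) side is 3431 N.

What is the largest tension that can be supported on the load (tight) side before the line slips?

At impending slip the capstan equation gives T₂/T₁ = e^{μβ} with β in radians.
β = 323.6° × π/180 = 5.648 rad.
e^{μβ} = e^{0.29×5.648} = 5.144.
T₂ = T₁ · e^{μβ} = 3431 × 5.144 = 17700 N.

T_max ≈ 17700 N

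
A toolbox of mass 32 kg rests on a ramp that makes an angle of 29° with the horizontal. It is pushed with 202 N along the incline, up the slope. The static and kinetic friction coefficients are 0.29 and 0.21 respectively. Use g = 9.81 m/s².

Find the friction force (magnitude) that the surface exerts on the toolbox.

Perpendicular to the surface, N = m g cos θ = 32·9.81·cos 29° = 274.6 N.
Parallel to the incline, ΣF = 0 gives f = m g sin θ − P = 152.2 − 202 = -49.81 N (up-slope positive).
Maximum static friction available: μ_s N = 0.29 × 274.6 = 79.62 N.
Since |-49.81| ≤ 79.62 N, no slip — friction simply equals what equilibrium demands.

f ≈ 49.8 N (down the incline)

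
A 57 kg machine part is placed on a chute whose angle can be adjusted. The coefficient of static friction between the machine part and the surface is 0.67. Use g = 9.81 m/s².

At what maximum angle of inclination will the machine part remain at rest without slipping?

At the slip threshold, m g sin θ = μ_s · m g cos θ, so tan θ = μ_s.
θ_max = arctan(0.67) = 33.8°.

θ_max ≈ 33.8°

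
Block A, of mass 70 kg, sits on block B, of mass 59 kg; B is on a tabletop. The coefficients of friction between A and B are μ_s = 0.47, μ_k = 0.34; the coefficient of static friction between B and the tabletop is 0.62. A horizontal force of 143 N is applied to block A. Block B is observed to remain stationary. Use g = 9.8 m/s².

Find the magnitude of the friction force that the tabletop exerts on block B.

Between the blocks, N₁ = m_A g = 686 N.
Maximum static friction on A from B: μ_s N₁ = 0.47×686 = 322.4 N.
P = 143 N is within that limit, so A and B move together (both at rest); the A–B friction is simply f₁ = P = 143 N.
By Newton's third law B feels 143 N forward from A. With B stationary, the floor's static friction on B balances it: f₂ = 143 N (well within μ_s(m_A+m_B)g = 783.8 N).

f ≈ 143 N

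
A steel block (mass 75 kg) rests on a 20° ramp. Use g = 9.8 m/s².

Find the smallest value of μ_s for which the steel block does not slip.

At the slip threshold m g sin θ = μ_s m g cos θ, so μ_s,min = tan θ.
μ_s,min = tan 20° = 0.364.

μ_s,min ≈ 0.364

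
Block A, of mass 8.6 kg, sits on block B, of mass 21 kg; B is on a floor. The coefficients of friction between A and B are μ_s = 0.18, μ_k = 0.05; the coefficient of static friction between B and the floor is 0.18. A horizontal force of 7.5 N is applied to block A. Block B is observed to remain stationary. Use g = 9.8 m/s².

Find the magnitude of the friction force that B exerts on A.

Between the blocks, N₁ = m_A g = 84.28 N.
Maximum static friction on A from B: μ_s N₁ = 0.18×84.28 = 15.17 N.
Since P = 7.5 N ≤ 15.17 N, A does not slip on B; friction on A equals P = 7.5 N.
By Newton's third law B feels 7.5 N forward from A. With B stationary, the floor's static friction on B balances it: f₂ = 7.5 N (well within μ_s(m_A+m_B)g = 52.21 N).

f ≈ 7.5 N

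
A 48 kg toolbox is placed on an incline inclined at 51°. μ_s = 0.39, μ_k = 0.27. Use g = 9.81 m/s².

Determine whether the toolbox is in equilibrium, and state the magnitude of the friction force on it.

N = m g cos θ = 296 N.
Down-slope weight component: m g sin θ = 366 N.
μ_s N = 116 N.
366 > 116 N, so it slides; kinetic friction f = μ_k N = 0.27×296 = 80 N.

f ≈ 80 N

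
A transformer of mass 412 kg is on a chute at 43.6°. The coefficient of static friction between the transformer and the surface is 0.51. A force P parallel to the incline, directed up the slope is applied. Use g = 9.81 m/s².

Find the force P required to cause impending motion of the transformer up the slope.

P ≈ 4280 N

At impending motion up the slope, friction acts down-slope at its limit: f = μ_s N.
P is parallel to the surface, so N = m g cos θ = 2930 N.
Along the incline: P = m g sin θ + μ_s N = 2790 + 0.51×2930 = 4280 N.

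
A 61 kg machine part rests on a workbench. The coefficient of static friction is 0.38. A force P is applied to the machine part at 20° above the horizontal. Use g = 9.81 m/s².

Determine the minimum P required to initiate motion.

N = m g − P sin α (the pull lifts the machine part).
At impending slip, P cos α = μ_s N = μ_s (m g − P sin α).
Solving: P (cos α + μ_s sin α) = μ_s m g → P = 0.38×598/(cos 20° + 0.38 sin 20°) = 227/1.07 = 213 N.

P ≈ 213 N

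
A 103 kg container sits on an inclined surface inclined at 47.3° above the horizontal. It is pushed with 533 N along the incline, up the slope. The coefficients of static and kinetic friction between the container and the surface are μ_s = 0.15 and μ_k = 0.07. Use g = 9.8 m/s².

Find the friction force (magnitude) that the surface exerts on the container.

f ≈ 47.9 N (up the incline)

The normal reaction is N = m g cos θ = 684.5 N.
The friction needed for equilibrium is m g sin θ − P = 741.8 − 533 = 208.8 N, measured positive up-slope.
The static-friction ceiling is μ_s N = 0.15 × 684.5 = 102.7 N.
|208.8| exceeds 102.7 N, so the container slips down-slope; friction is kinetic, f = μ_k N = 0.07×684.5 = 47.9 N.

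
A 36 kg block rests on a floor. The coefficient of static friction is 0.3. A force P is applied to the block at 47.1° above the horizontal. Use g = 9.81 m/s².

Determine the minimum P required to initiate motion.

P ≈ 118 N

N = m g − P sin α (the pull lifts the block).
At impending slip, P cos α = μ_s N = μ_s (m g − P sin α).
Solving: P (cos α + μ_s sin α) = μ_s m g → P = 0.3×353/(cos 47.1° + 0.3 sin 47.1°) = 106/0.9005 = 118 N.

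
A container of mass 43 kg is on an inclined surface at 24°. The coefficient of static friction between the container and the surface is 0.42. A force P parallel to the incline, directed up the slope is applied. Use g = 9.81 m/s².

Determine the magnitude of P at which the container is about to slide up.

P ≈ 333 N

At impending motion up the slope, friction acts down-slope at its limit: f = μ_s N.
P is parallel to the surface, so N = m g cos θ = 385 N.
Along the incline: P = m g sin θ + μ_s N = 172 + 0.42×385 = 333 N.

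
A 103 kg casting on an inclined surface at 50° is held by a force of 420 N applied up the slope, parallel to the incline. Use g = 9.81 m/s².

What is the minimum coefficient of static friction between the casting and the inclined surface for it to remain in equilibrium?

N = m g cos θ = 649.5 N.
Friction must make up the shortfall along the incline: f = m g sin θ − P = 774 − 420 = 354 N.
At the threshold f = μ_s N, so μ_s,min = 354/649.5 = 0.545.

μ_s,min ≈ 0.545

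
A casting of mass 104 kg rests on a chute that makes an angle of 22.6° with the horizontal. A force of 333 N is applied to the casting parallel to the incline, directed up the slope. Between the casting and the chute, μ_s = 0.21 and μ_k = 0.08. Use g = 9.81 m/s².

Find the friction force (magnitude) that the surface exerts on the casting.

The normal reaction is N = m g cos θ = 941.9 N.
For equilibrium along the incline the friction force must supply f = m g sin θ − P = 392.1 − 333 = 59.07 N (positive meaning up-slope).
Static friction can supply at most μ_s N = 197.8 N.
Since |59.07| ≤ 197.8 N, the casting remains in static equilibrium and friction takes exactly the required value.

f ≈ 59.1 N (up the incline)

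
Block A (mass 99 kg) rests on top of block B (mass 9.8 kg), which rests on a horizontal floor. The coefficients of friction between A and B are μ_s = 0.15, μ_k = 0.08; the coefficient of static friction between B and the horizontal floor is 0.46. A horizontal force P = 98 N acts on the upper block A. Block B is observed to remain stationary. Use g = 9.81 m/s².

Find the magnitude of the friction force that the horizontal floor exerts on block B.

Normal force at the A–B interface: N₁ = m_A g = 971.2 N.
So the A–B interface can sustain at most μ_s N₁ = 145.7 N of static friction.
P = 98 N is within that limit, so A and B move together (both at rest); the A–B friction is simply f₁ = P = 98 N.
B experiences an equal 98 N forward from A (third law). B is in equilibrium, so the floor supplies f₂ = 98 N of static friction (limit μ_s(m_A+m_B)g = 491 N, not exceeded).

f ≈ 98 N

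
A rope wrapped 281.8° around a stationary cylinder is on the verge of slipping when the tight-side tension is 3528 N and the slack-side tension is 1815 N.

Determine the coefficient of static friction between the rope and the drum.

μ ≈ 0.135

T₂/T₁ = e^{μβ} → μ = ln(T₂/T₁)/β.
β = 281.8° = 4.918 rad.
μ = ln(3528/1815)/4.918 = ln(1.944)/4.918 = 0.135.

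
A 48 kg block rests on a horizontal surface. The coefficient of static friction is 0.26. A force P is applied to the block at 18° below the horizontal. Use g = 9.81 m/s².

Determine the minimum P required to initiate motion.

P ≈ 141 N

N = m g + P sin α (the push presses the block into the horizontal surface).
At impending slip, P cos α = μ_s N = μ_s (m g + P sin α).
Solving: P (cos α − μ_s sin α) = μ_s m g → P = 0.26×471/(cos 18° − 0.26 sin 18°) = 122/0.8707 = 141 N.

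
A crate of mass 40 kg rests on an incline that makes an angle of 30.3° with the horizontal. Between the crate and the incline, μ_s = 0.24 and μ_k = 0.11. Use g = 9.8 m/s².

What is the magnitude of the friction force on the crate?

f ≈ 37.2 N (up the incline)

The normal reaction is N = m g cos θ = 338.5 N.
For equilibrium along the incline, friction must balance the weight component: f = m g sin θ = 197.8 N up the slope.
Maximum static friction available: μ_s N = 0.24 × 338.5 = 81.23 N.
Since |197.8| > 81.23 N, static friction cannot hold it; the crate slides down the incline and kinetic friction applies: f = μ_k N = 0.11 × 338.5 = 37.2 N.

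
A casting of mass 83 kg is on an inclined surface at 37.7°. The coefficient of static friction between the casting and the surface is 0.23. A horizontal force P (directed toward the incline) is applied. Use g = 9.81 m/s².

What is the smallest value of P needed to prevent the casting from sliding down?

P_min ≈ 375 N

The casting tends to slide down (tan θ > μ_s), so at the point of impending slip friction acts up-slope at its limit: f = μ_s N.
Perpendicular to the incline: N = m g cos θ + P sin θ.
Along the incline: P cos θ + μ_s N = m g sin θ, i.e. P cos θ + μ_s (m g cos θ + P sin θ) = m g sin θ.
Solving, P (cos θ + μ_s sin θ) = m g (sin θ − μ_s cos θ), so P = 814×0.4295/0.9319 = 375 N.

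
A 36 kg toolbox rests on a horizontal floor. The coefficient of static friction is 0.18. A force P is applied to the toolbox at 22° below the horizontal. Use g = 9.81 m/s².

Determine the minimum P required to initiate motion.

N = m g + P sin α (the push presses the toolbox into the horizontal floor).
At impending slip, P cos α = μ_s N = μ_s (m g + P sin α).
Solving: P (cos α − μ_s sin α) = μ_s m g → P = 0.18×353/(cos 22° − 0.18 sin 22°) = 63.6/0.8598 = 73.9 N.

P ≈ 73.9 N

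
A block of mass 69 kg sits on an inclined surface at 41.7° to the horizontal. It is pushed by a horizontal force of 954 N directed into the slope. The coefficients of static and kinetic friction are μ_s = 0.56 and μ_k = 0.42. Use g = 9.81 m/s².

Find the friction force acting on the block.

f ≈ 262 N (down the incline)

The horizontal push has a component P sin θ into the surface, so N = m g cos θ + P sin θ = 505.4 + 634.6 = 1140 N.
Along the incline, the net driving force (taking up-slope positive) is P cos θ − m g sin θ = 712.3 − 450.3 = 262 N, so equilibrium requires friction f = -262 N (down-slope).
The limit of static friction is μ_s N = 638.4 N.
|f_req| = 262 ≤ 638.4 N → the block is in equilibrium; friction equals the required value.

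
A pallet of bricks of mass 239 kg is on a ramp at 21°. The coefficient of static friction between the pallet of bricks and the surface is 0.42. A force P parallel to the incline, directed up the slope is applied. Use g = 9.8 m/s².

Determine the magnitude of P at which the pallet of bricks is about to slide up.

At impending motion up the slope, friction acts down-slope at its limit: f = μ_s N.
P is parallel to the surface, so N = m g cos θ = 2190 N.
Along the incline: P = m g sin θ + μ_s N = 839 + 0.42×2190 = 1760 N.

P ≈ 1760 N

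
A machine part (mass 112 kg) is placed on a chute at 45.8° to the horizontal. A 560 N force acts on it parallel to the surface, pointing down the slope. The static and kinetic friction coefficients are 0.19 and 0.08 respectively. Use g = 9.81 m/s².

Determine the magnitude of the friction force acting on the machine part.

Perpendicular to the surface, N = m g cos θ = 112·9.81·cos 45.8° = 766 N.
For equilibrium along the incline the friction force must supply f = m g sin θ + P = 787.7 + 560 = 1348 N (positive meaning up-slope).
Maximum static friction available: μ_s N = 0.19 × 766 = 145.5 N.
Since |1348| > 145.5 N, static friction cannot hold it; the machine part slides down the incline and kinetic friction applies: f = μ_k N = 0.08 × 766 = 61.3 N.

f ≈ 61.3 N (up the incline)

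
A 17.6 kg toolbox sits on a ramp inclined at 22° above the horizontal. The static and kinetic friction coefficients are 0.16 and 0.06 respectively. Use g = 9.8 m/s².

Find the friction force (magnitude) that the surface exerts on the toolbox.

Normal force: N = m g cos θ = 17.6 × 9.8 × cos 22° = 159.9 N.
For equilibrium along the incline, friction must balance the weight component: f = m g sin θ = 64.61 N up the slope.
Maximum static friction available: μ_s N = 0.16 × 159.9 = 25.59 N.
Since |64.61| > 25.59 N, static friction cannot hold it; the toolbox slides down the incline and kinetic friction applies: f = μ_k N = 0.06 × 159.9 = 9.6 N.

f ≈ 9.6 N (up the incline)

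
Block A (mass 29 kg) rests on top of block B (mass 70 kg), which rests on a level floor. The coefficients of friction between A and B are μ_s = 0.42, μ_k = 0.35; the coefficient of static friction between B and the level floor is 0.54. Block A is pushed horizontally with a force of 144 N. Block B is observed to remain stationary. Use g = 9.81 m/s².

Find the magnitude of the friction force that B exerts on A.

Between the blocks, N₁ = m_A g = 284.5 N.
So the A–B interface can sustain at most μ_s N₁ = 119.5 N of static friction.
Since P = 144 N > 119.5 N, A slides on B; the A–B friction is kinetic: f₁ = μ_k N₁ = 0.35×284.5 = 99.6 N.
B experiences an equal 99.6 N forward from A (third law). B is in equilibrium, so the floor supplies f₂ = 99.6 N of static friction (limit μ_s(m_A+m_B)g = 524.4 N, not exceeded).

f ≈ 99.6 N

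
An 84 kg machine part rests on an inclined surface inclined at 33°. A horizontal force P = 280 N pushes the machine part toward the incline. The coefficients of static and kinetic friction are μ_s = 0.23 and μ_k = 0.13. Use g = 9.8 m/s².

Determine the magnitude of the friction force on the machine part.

f ≈ 110 N (up the incline)

Resolve perpendicular to the incline: N = m g cos θ + P sin θ = 84×9.8×cos 33° + 280×sin 33° = 842.9 N.
Parallel to the incline: P cos θ − m g sin θ = 234.8 − 448.3 = -213.5 N; the friction needed to balance this is 213.5 N acting up the slope.
Maximum static friction: μ_s N = 0.23 × 842.9 = 193.9 N.
|f_req| = 213.5 > 193.9 N → the machine part slides down the incline; f = μ_k N = 0.13 × 842.9 = 110 N.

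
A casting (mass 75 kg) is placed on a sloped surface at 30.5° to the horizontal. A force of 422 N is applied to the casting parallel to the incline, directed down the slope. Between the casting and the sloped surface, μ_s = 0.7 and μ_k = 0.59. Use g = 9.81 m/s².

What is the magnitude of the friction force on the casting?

Perpendicular to the surface, N = m g cos θ = 75·9.81·cos 30.5° = 633.9 N.
For equilibrium along the incline the friction force must supply f = m g sin θ + P = 373.4 + 422 = 795.4 N (positive meaning up-slope).
The static-friction ceiling is μ_s N = 0.7 × 633.9 = 443.8 N.
Since |795.4| > 443.8 N, static friction cannot hold it; the casting slides down the incline and kinetic friction applies: f = μ_k N = 0.59 × 633.9 = 374 N.

f ≈ 374 N (up the incline)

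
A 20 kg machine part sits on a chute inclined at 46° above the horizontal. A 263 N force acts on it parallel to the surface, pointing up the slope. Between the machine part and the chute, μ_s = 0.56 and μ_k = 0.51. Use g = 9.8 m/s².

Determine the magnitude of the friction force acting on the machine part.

Normal force: N = m g cos θ = 20 × 9.8 × cos 46° = 136.2 N.
The friction needed for equilibrium is m g sin θ − P = 141 − 263 = -122 N, measured positive up-slope.
Static friction can supply at most μ_s N = 76.25 N.
|-122| exceeds 76.25 N, so the machine part slips up-slope; friction is kinetic, f = μ_k N = 0.51×136.2 = 69.4 N.

f ≈ 69.4 N (down the incline)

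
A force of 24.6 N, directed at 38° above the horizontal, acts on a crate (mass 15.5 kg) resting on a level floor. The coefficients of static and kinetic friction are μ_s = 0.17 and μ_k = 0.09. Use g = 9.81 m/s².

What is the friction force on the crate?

Vertical equilibrium gives N = m g − P sin α = 136.9 N.
Horizontally, friction must balance P cos α = 19.39 N.
The static-friction limit is μ_s N = 23.27 N.
Since 19.39 N does not exceed the limit, the crate stays at rest and f = 19.4 N.

f ≈ 19.4 N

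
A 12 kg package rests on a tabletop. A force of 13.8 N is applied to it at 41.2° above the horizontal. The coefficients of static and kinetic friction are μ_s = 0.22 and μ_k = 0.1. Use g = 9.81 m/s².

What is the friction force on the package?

The vertical component of P reduces the normal force: N = m g − P sin α = 117.7 − 9.09 = 108.6 N.
For equilibrium, f = P cos α = 13.8×cos 41.2° = 10.38 N.
μ_s N = 0.22 × 108.6 = 23.9 N.
10.38 ≤ 23.9 N → static; friction equals the required 10.4 N.

f ≈ 10.4 N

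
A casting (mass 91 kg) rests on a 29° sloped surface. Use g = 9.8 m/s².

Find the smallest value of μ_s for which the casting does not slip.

μ_s,min ≈ 0.554

At the slip threshold m g sin θ = μ_s m g cos θ, so μ_s,min = tan θ.
μ_s,min = tan 29° = 0.554.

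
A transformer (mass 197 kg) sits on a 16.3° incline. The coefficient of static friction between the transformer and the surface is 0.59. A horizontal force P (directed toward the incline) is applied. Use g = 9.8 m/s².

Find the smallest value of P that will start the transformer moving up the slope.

At impending motion up the slope, friction acts down-slope at its limit: f = μ_s N.
Perpendicular to the incline: N = m g cos θ + P sin θ.
Along the incline: P cos θ = m g sin θ + μ_s N = m g sin θ + μ_s (m g cos θ + P sin θ).
Solving, P (cos θ − μ_s sin θ) = m g (sin θ + μ_s cos θ), so P = 197×9.8×(sin 16.3° + 0.59 cos 16.3°)/(cos 16.3° − 0.59 sin 16.3°) = 1930×0.847/0.7942 = 2060 N.

P ≈ 2060 N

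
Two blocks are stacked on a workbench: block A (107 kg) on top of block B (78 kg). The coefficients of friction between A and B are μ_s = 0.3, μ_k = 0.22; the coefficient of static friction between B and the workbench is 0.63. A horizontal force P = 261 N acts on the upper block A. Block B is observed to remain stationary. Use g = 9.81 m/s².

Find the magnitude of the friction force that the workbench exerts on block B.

Normal force at the A–B interface: N₁ = m_A g = 1050 N.
So the A–B interface can sustain at most μ_s N₁ = 314.9 N of static friction.
Since P = 261 N ≤ 314.9 N, A does not slip on B; friction on A equals P = 261 N.
B experiences an equal 261 N forward from A (third law). B is in equilibrium, so the floor supplies f₂ = 261 N of static friction (limit μ_s(m_A+m_B)g = 1143 N, not exceeded).

f ≈ 261 N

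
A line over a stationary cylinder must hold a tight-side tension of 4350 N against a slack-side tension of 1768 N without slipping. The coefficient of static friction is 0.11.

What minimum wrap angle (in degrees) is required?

T₂/T₁ = e^{μβ} → β = ln(T₂/T₁)/μ.
β = ln(4350/1768)/0.11 = 0.9003/0.11 = 8.185 rad.
In degrees: β = 8.185 × 180/π = 469°.

β_min ≈ 469°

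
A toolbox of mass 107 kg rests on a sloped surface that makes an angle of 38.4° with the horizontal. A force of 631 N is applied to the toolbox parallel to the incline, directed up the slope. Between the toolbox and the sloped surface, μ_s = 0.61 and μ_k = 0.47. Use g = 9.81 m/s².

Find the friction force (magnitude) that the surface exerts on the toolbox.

Normal force: N = m g cos θ = 107 × 9.81 × cos 38.4° = 822.6 N.
Parallel to the incline, ΣF = 0 gives f = m g sin θ − P = 652 − 631 = 21 N (up-slope positive).
The static-friction ceiling is μ_s N = 0.61 × 822.6 = 501.8 N.
Since |21| ≤ 501.8 N, static friction is sufficient; f equals the required value, not μ_s N.

f ≈ 21 N (up the incline)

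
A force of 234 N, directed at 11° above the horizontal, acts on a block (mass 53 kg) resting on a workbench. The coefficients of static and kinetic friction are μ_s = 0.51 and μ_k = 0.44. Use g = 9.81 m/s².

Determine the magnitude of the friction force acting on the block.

The vertical component of P reduces the normal force: N = m g − P sin α = 519.9 − 44.65 = 475.3 N.
Horizontally, friction must balance P cos α = 229.7 N.
μ_s N = 0.51 × 475.3 = 242.4 N.
Since 229.7 N does not exceed the limit, the block stays at rest and f = 230 N.

f ≈ 230 N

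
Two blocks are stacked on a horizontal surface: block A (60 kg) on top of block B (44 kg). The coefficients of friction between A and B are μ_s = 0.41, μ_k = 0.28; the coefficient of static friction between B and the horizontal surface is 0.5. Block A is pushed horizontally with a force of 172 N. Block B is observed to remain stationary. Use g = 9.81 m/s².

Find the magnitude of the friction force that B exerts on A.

Between the blocks, N₁ = m_A g = 588.6 N.
Maximum static friction on A from B: μ_s N₁ = 0.41×588.6 = 241.3 N.
Since P = 172 N ≤ 241.3 N, A does not slip on B; friction on A equals P = 172 N.
B experiences an equal 172 N forward from A (third law). B is in equilibrium, so the floor supplies f₂ = 172 N of static friction (limit μ_s(m_A+m_B)g = 510.1 N, not exceeded).

f ≈ 172 N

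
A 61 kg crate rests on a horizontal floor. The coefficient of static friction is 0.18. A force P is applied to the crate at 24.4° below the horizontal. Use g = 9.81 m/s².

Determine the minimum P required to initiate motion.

P ≈ 129 N

N = m g + P sin α (the push presses the crate into the horizontal floor).
At impending slip, P cos α = μ_s N = μ_s (m g + P sin α).
Solving: P (cos α − μ_s sin α) = μ_s m g → P = 0.18×598/(cos 24.4° − 0.18 sin 24.4°) = 108/0.8363 = 129 N.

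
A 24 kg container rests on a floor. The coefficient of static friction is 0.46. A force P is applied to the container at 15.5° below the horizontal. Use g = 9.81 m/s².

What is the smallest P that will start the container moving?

N = m g + P sin α (the push presses the container into the floor).
At impending slip, P cos α = μ_s N = μ_s (m g + P sin α).
Solving: P (cos α − μ_s sin α) = μ_s m g → P = 0.46×235/(cos 15.5° − 0.46 sin 15.5°) = 108/0.8407 = 129 N.

P ≈ 129 N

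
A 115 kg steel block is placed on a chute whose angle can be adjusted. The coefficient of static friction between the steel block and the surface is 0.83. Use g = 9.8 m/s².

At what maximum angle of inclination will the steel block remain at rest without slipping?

θ_max ≈ 39.7°

At the slip threshold, m g sin θ = μ_s · m g cos θ, so tan θ = μ_s.
θ_max = arctan(0.83) = 39.7°.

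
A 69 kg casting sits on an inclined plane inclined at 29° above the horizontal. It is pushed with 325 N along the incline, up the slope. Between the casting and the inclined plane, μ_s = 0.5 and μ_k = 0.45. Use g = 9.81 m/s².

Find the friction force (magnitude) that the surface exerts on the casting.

f ≈ 3.16 N (up the incline)

Normal force: N = m g cos θ = 69 × 9.81 × cos 29° = 592 N.
The friction needed for equilibrium is m g sin θ − P = 328.2 − 325 = 3.163 N, measured positive up-slope.
The static-friction ceiling is μ_s N = 0.5 × 592 = 296 N.
Since |3.163| ≤ 296 N, static friction is sufficient; f equals the required value, not μ_s N.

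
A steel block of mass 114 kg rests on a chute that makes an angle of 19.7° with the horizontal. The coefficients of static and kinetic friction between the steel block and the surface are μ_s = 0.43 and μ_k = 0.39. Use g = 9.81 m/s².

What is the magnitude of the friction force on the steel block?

f ≈ 377 N (up the incline)

Normal force: N = m g cos θ = 114 × 9.81 × cos 19.7° = 1053 N.
For equilibrium along the incline, friction must balance the weight component: f = m g sin θ = 377 N up the slope.
Static friction can supply at most μ_s N = 452.7 N.
Since |377| ≤ 452.7 N, static friction is sufficient; f equals the required value, not μ_s N.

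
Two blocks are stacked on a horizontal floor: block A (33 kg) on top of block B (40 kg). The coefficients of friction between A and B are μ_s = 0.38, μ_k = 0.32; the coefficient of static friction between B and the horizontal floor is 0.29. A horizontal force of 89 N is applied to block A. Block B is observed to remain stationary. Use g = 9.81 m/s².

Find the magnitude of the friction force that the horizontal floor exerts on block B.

Normal force at the A–B interface: N₁ = m_A g = 323.7 N.
So the A–B interface can sustain at most μ_s N₁ = 123 N of static friction.
Since P = 89 N ≤ 123 N, A does not slip on B; friction on A equals P = 89 N.
B experiences an equal 89 N forward from A (third law). B is in equilibrium, so the floor supplies f₂ = 89 N of static friction (limit μ_s(m_A+m_B)g = 207.7 N, not exceeded).

f ≈ 89 N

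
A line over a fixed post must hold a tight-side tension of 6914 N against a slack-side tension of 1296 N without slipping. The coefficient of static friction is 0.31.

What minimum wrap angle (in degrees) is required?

β_min ≈ 309°

T₂/T₁ = e^{μβ} → β = ln(T₂/T₁)/μ.
β = ln(6914/1296)/0.31 = 1.674/0.31 = 5.401 rad.
In degrees: β = 5.401 × 180/π = 309°.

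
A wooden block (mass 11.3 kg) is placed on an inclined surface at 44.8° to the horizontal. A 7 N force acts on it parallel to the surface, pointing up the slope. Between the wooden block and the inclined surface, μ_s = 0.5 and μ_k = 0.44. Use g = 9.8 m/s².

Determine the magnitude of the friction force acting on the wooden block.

Perpendicular to the surface, N = m g cos θ = 11.3·9.8·cos 44.8° = 78.58 N.
Parallel to the incline, ΣF = 0 gives f = m g sin θ − P = 78.03 − 7 = 71.03 N (up-slope positive).
The static-friction ceiling is μ_s N = 0.5 × 78.58 = 39.29 N.
|71.03| exceeds 39.29 N, so the wooden block slips down-slope; friction is kinetic, f = μ_k N = 0.44×78.58 = 34.6 N.

f ≈ 34.6 N (up the incline)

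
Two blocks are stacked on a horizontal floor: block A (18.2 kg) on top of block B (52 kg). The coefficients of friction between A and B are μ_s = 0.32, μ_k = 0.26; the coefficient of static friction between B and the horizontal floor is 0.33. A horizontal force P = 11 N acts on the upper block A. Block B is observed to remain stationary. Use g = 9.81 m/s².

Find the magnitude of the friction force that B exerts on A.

Between the blocks, N₁ = m_A g = 178.5 N.
Maximum static friction on A from B: μ_s N₁ = 0.32×178.5 = 57.13 N.
Since P = 11 N ≤ 57.13 N, A does not slip on B; friction on A equals P = 11 N.
By Newton's third law B feels 11 N forward from A. With B stationary, the floor's static friction on B balances it: f₂ = 11 N (well within μ_s(m_A+m_B)g = 227.3 N).

f ≈ 11 N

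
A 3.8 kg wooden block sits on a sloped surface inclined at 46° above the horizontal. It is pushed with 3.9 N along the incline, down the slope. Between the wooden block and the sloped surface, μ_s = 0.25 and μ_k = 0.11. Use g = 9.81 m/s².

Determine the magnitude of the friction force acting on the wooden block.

f ≈ 2.85 N (up the incline)

Perpendicular to the surface, N = m g cos θ = 3.8·9.81·cos 46° = 25.9 N.
Parallel to the incline, ΣF = 0 gives f = m g sin θ + P = 26.82 + 3.9 = 30.72 N (up-slope positive).
Maximum static friction available: μ_s N = 0.25 × 25.9 = 6.474 N.
|30.72| exceeds 6.474 N, so the wooden block slips down-slope; friction is kinetic, f = μ_k N = 0.11×25.9 = 2.85 N.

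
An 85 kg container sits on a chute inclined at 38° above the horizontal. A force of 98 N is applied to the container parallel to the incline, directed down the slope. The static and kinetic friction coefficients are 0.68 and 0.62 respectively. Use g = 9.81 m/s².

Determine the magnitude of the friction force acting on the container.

f ≈ 407 N (up the incline)

Perpendicular to the surface, N = m g cos θ = 85·9.81·cos 38° = 657.1 N.
For equilibrium along the incline the friction force must supply f = m g sin θ + P = 513.4 + 98 = 611.4 N (positive meaning up-slope).
Static friction can supply at most μ_s N = 446.8 N.
|611.4| exceeds 446.8 N, so the container slips down-slope; friction is kinetic, f = μ_k N = 0.62×657.1 = 407 N.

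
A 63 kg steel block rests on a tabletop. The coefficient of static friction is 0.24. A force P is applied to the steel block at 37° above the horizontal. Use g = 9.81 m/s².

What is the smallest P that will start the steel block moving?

N = m g − P sin α (the pull lifts the steel block).
At impending slip, P cos α = μ_s N = μ_s (m g − P sin α).
Solving: P (cos α + μ_s sin α) = μ_s m g → P = 0.24×618/(cos 37° + 0.24 sin 37°) = 148/0.9431 = 157 N.

P ≈ 157 N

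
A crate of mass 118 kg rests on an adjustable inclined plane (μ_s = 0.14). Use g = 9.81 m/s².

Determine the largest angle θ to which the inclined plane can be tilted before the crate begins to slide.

At the slip threshold, m g sin θ = μ_s · m g cos θ, so tan θ = μ_s.
θ_max = arctan(0.14) = 7.97°.

θ_max ≈ 7.97°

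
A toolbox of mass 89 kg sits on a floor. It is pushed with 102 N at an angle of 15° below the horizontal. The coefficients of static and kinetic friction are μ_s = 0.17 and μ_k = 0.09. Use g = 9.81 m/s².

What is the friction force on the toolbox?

N = m g + P sin α = 873.1 + 102×sin 15° = 899.5 N.
Horizontally, friction must balance P cos α = 98.52 N.
The static-friction limit is μ_s N = 152.9 N.
Since 98.52 N does not exceed the limit, the toolbox stays at rest and f = 98.5 N.

f ≈ 98.5 N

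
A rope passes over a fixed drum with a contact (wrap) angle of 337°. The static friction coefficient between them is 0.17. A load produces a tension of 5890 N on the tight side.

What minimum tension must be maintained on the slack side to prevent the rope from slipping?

T_min ≈ 2170 N

Capstan equation at impending slip: T_tight/T_slack = e^{μβ}.
β = 337° = 5.882 rad; e^{μβ} = e^{0.17×5.882} = 2.718.
T_slack = T_tight / e^{μβ} = 5890 / 2.718 = 2170 N.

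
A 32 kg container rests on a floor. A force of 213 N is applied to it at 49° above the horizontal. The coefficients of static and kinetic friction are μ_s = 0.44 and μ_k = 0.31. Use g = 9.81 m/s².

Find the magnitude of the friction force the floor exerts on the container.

N = m g − P sin α = 313.9 − 213×sin 49° = 153.2 N.
The horizontal driving force is P cos α = 139.7 N, so equilibrium needs friction f = 139.7 N.
The static-friction limit is μ_s N = 67.39 N.
The required friction exceeds μ_s N, so the container moves and f = μ_k N = 47.5 N.

f ≈ 47.5 N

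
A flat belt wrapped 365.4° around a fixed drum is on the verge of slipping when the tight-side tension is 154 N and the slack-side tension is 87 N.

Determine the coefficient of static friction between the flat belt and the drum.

μ ≈ 0.0895

T₂/T₁ = e^{μβ} → μ = ln(T₂/T₁)/β.
β = 365.4° = 6.377 rad.
μ = ln(154/87)/6.377 = ln(1.77)/6.377 = 0.0895.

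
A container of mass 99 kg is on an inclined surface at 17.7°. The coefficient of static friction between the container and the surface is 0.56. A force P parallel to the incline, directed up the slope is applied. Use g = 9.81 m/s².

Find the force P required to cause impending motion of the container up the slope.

At impending motion up the slope, friction acts down-slope at its limit: f = μ_s N.
P is parallel to the surface, so N = m g cos θ = 925 N.
Along the incline: P = m g sin θ + μ_s N = 295 + 0.56×925 = 813 N.

P ≈ 813 N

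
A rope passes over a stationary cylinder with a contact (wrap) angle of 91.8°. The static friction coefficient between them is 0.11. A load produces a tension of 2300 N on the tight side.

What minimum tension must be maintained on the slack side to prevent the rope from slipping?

T_min ≈ 1930 N

Capstan equation at impending slip: T_tight/T_slack = e^{μβ}.
β = 91.8° = 1.602 rad; e^{μβ} = e^{0.11×1.602} = 1.193.
T_slack = T_tight / e^{μβ} = 2300 / 1.193 = 1930 N.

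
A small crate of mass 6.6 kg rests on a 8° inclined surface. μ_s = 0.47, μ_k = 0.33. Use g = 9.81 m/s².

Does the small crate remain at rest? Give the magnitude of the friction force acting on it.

N = m g cos θ = 64.1 N.
Down-slope weight component: m g sin θ = 9.01 N.
μ_s N = 30.1 N.
9.01 ≤ 30.1 N, so it stays put; friction = 9.01 N.

f ≈ 9.01 N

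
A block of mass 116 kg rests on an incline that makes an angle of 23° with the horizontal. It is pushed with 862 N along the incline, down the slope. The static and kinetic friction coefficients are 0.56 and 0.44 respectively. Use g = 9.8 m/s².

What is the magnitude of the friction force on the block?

Normal force: N = m g cos θ = 116 × 9.8 × cos 23° = 1046 N.
The friction needed for equilibrium is m g sin θ + P = 444.2 + 862 = 1306 N, measured positive up-slope.
Static friction can supply at most μ_s N = 586 N.
|1306| exceeds 586 N, so the block slips down-slope; friction is kinetic, f = μ_k N = 0.44×1046 = 460 N.

f ≈ 460 N (up the incline)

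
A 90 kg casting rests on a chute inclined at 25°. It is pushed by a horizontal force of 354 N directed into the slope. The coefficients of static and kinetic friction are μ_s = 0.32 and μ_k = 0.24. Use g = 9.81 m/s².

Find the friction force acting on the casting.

Normal direction: N = m g cos θ + P sin θ = 949.8 N.
Along the incline, the net driving force (taking up-slope positive) is P cos θ − m g sin θ = 320.8 − 373.1 = -52.3 N, so equilibrium requires friction f = 52.3 N (up-slope).
Maximum static friction: μ_s N = 0.32 × 949.8 = 303.9 N.
Since 52.3 N is within the 303.9 N limit, the casting stays put and friction is exactly 52.3 N.

f ≈ 52.3 N (up the incline)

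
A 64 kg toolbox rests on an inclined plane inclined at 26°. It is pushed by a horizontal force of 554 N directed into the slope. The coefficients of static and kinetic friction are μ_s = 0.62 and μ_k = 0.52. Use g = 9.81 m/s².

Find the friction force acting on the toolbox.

f ≈ 223 N (down the incline)

Normal direction: N = m g cos θ + P sin θ = 807.2 N.
Along the incline, the net driving force (taking up-slope positive) is P cos θ − m g sin θ = 497.9 − 275.2 = 222.7 N, so equilibrium requires friction f = -222.7 N (down-slope).
Maximum static friction: μ_s N = 0.62 × 807.2 = 500.4 N.
|f_req| = 222.7 ≤ 500.4 N → the toolbox is in equilibrium; friction equals the required value.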